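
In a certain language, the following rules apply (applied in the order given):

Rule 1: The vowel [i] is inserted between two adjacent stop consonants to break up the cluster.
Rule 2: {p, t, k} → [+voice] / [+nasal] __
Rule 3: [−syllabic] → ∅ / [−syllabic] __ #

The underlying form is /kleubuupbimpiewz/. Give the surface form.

kleubuupibimbiew

Rule 1 (stop-cluster i-epenthesis): /p/ and /b/ form a stop–stop cluster, so [i] is inserted between them. /kleubuupbimpiewz/ → kleubuupibimpiewz.
Rule 2 (post-nasal voicing): /p/ is a voiceless stop immediately after the nasal /m/, so it voices to [b]. /kleubuupibimpiewz/ → kleubuupibimbiewz.
Rule 3 (final cluster simplification): /z/ is the second consonant of a word-final cluster /wz/, so it deletes. /kleubuupibimbiewz/ → kleubuupibimbiew.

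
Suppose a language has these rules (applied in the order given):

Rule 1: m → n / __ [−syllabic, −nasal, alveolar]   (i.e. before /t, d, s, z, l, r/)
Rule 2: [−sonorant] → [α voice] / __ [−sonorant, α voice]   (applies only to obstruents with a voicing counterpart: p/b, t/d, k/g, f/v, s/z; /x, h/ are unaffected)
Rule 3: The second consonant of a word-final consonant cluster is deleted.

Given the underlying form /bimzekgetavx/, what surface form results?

Rule 1 (nasal place assimilation): /m/ precedes the alveolar consonant /z/, so it assimilates in place to [n]. /bimzekgetavx/ → binzekgetavx.
Rule 2 (regressive voicing assimilation): /k/ precedes the voiced obstruent /g/, so it voices to [g] by assimilation. /v/ precedes the voiceless obstruent /x/, so it devoices to [f] by assimilation. /binzekgetavx/ → binzeggetafx.
Rule 3 (final cluster simplification): /x/ is the second consonant of a word-final cluster /fx/, so it deletes. /binzeggetafx/ → binzeggetaf.

binzeggetaf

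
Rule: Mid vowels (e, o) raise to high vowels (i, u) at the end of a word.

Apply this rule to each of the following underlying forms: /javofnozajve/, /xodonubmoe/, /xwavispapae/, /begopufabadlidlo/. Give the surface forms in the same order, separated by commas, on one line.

javofnozajvi, xodonubmoi, xwavispapai, begopufabadlidlu

/javofnozajve/: /e/ is a mid vowel in word-final position, so it raises to [i]. → [javofnozajvi].
/xodonubmoe/: /e/ is a mid vowel in word-final position, so it raises to [i]. → [xodonubmoi].
/xwavispapae/: /e/ is a mid vowel in word-final position, so it raises to [i]. → [xwavispapai].
/begopufabadlidlo/: /o/ is a mid vowel in word-final position, so it raises to [u]. → [begopufabadlidlu].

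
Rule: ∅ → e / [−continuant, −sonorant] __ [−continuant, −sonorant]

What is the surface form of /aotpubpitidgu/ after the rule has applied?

/t/ and /p/ form a stop–stop cluster, so [e] is inserted between them.
/b/ and /p/ form a stop–stop cluster, so [e] is inserted between them.
/d/ and /g/ form a stop–stop cluster, so [e] is inserted between them.
Surface form: [aotepubepitidegu].

aotepubepitidegu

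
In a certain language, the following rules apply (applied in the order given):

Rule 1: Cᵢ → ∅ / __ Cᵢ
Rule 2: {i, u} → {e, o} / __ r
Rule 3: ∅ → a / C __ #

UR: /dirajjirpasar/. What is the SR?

Rule 1 (degemination): /jj/ is a geminate; the first /j/ deletes. /dirajjirpasar/ → dirajirpasar.
Rule 2 (pre-rhotic lowering): /i/ is a high vowel immediately before /r/, so it lowers to [e]. /i/ is a high vowel immediately before /r/, so it lowers to [e]. /dirajirpasar/ → derajerpasar.
Rule 3 (final a-epenthesis): the form ends in the consonant /r/, so [a] is inserted word-finally. /derajerpasar/ → derajerpasara.

derajerpasara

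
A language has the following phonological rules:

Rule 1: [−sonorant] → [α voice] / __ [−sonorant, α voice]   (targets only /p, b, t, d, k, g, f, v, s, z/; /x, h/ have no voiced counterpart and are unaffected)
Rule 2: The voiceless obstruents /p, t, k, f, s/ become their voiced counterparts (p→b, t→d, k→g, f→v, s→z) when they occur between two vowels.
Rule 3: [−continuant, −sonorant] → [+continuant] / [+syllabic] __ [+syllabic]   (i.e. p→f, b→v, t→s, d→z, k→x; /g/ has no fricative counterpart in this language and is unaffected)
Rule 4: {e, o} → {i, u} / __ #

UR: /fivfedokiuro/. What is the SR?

fiffezogiuru

Rule 1 (regressive voicing assimilation): /v/ precedes the voiceless obstruent /f/, so it devoices to [f] by assimilation. /fivfedokiuro/ → fiffedokiuro.
Rule 2 (intervocalic voicing): /k/ is a voiceless obstruent between vowels /o/ and /i/, so it voices to [g]. /fiffedokiuro/ → fiffedogiuro.
Rule 3 (intervocalic spirantization): /d/ is a stop between vowels /e/ and /o/, so it spirantizes to the fricative [z]. /fiffedogiuro/ → fiffezogiuro.
Rule 4 (final vowel raising): /o/ is a mid vowel in word-final position, so it raises to [u]. /fiffezogiuro/ → fiffezogiuru.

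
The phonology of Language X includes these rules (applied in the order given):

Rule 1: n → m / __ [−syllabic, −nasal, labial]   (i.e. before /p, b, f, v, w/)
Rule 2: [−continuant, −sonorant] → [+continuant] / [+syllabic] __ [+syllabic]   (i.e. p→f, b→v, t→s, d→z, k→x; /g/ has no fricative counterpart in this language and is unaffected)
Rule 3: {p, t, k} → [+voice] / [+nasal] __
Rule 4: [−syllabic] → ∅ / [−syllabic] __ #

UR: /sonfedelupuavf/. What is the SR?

somfezelufuav

Rule 1 (nasal place assimilation): /n/ precedes the labial consonant /f/, so it assimilates in place to [m]. /sonfedelupuavf/ → somfedelupuavf.
Rule 2 (intervocalic spirantization): /d/ is a stop between vowels /e/ and /e/, so it spirantizes to the fricative [z]. /p/ is a stop between vowels /u/ and /u/, so it spirantizes to the fricative [f]. /somfedelupuavf/ → somfezelufuavf.
Rule 3 (post-nasal voicing): no segment meets the environment; /somfezelufuavf/ is unchanged.
Rule 4 (final cluster simplification): /f/ is the second consonant of a word-final cluster /vf/, so it deletes. /somfezelufuavf/ → somfezelufuav.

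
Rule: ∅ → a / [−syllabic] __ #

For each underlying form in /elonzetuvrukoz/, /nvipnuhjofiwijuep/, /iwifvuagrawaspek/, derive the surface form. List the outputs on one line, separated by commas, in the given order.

elonzetuvrukoza, nvipnuhjofiwijuepa, iwifvuagrawaspeka

/elonzetuvrukoz/: the form ends in the consonant /z/, so [a] is inserted word-finally. → [elonzetuvrukoza].
/nvipnuhjofiwijuep/: the form ends in the consonant /p/, so [a] is inserted word-finally. → [nvipnuhjofiwijuepa].
/iwifvuagrawaspek/: the form ends in the consonant /k/, so [a] is inserted word-finally. → [iwifvuagrawaspeka].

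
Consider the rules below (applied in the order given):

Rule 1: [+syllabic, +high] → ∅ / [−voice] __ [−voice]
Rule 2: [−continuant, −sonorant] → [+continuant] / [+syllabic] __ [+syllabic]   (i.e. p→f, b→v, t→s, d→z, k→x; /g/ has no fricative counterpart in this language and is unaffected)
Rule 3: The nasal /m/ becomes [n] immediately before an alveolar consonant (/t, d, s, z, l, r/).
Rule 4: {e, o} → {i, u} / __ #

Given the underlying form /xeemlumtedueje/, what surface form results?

xeenluntezueji

Rule 1 (high vowel syncope): no segment meets the environment; /xeemlumtedueje/ is unchanged.
Rule 2 (intervocalic spirantization): /d/ is a stop between vowels /e/ and /u/, so it spirantizes to the fricative [z]. /xeemlumtedueje/ → xeemlumtezueje.
Rule 3 (nasal place assimilation): /m/ precedes the alveolar consonant /l/, so it assimilates in place to [n]. /m/ precedes the alveolar consonant /t/, so it assimilates in place to [n]. /xeemlumtezueje/ → xeenluntezueje.
Rule 4 (final vowel raising): /e/ is a mid vowel in word-final position, so it raises to [i]. /xeenluntezueje/ → xeenluntezueji.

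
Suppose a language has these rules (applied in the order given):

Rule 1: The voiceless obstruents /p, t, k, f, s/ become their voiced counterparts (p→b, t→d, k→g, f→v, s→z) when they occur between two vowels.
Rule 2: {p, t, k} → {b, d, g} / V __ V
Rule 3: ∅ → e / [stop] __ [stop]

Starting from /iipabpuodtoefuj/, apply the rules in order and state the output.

Rule 1 (intervocalic voicing): /p/ is a voiceless obstruent between vowels /i/ and /a/, so it voices to [b]. /f/ is a voiceless obstruent between vowels /e/ and /u/, so it voices to [v]. /iipabpuodtoefuj/ → iibabpuodtoevuj.
Rule 2 (intervocalic voicing): no segment meets the environment; /iibabpuodtoevuj/ is unchanged.
Rule 3 (stop-cluster e-epenthesis): /b/ and /p/ form a stop–stop cluster, so [e] is inserted between them. /d/ and /t/ form a stop–stop cluster, so [e] is inserted between them. /iibabpuodtoevuj/ → iibabepuodetoevuj.

iibabepuodetoevuj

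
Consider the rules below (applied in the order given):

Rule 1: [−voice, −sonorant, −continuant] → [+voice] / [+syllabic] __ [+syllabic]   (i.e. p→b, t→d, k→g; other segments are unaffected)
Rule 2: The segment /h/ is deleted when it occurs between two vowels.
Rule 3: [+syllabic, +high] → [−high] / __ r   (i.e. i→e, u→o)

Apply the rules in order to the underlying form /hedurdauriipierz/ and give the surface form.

hedordaoriibierz

Rule 1 (intervocalic voicing): /p/ is a voiceless stop between vowels /i/ and /i/, so it voices to [b]. /hedurdauriipierz/ → hedurdauriibierz.
Rule 2 (intervocalic h-deletion): no segment meets the environment; /hedurdauriibierz/ is unchanged.
Rule 3 (pre-rhotic lowering): /u/ is a high vowel immediately before /r/, so it lowers to [o]. /u/ is a high vowel immediately before /r/, so it lowers to [o]. /hedurdauriibierz/ → hedordaoriibierz.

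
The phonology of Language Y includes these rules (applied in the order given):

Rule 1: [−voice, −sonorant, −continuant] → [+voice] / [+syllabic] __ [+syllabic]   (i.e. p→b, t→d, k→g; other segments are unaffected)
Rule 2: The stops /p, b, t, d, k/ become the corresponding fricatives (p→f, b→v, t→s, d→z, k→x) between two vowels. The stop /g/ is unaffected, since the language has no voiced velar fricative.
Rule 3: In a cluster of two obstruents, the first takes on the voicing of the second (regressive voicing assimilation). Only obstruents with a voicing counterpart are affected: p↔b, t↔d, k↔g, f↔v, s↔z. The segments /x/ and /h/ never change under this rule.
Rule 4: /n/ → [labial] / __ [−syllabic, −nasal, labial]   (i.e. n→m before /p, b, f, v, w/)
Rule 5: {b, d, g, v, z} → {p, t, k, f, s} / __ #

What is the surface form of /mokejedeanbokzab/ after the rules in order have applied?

Rule 1 (intervocalic voicing): /k/ is a voiceless stop between vowels /o/ and /e/, so it voices to [g]. /mokejedeanbokzab/ → mogejedeanbokzab.
Rule 2 (intervocalic spirantization): /d/ is a stop between vowels /e/ and /e/, so it spirantizes to the fricative [z]. /mogejedeanbokzab/ → mogejezeanbokzab.
Rule 3 (regressive voicing assimilation): /k/ precedes the voiced obstruent /z/, so it voices to [g] by assimilation. /mogejezeanbokzab/ → mogejezeanbogzab.
Rule 4 (nasal place assimilation): /n/ precedes the labial consonant /b/, so it assimilates in place to [m]. /mogejezeanbogzab/ → mogejezeambogzab.
Rule 5 (final devoicing): /b/ is a voiced obstruent in word-final position, so it devoices to [p]. /mogejezeambogzab/ → mogejezeambogzap.

mogejezeambogzap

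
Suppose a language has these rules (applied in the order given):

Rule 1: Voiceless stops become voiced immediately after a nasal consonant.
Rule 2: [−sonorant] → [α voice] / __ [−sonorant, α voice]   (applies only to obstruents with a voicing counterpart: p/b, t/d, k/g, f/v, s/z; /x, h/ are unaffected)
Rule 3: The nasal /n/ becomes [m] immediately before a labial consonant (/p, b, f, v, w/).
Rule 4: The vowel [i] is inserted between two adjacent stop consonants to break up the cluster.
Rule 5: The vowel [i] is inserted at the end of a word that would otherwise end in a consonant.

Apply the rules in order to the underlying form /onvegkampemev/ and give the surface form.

Rule 1 (post-nasal voicing): /p/ is a voiceless stop immediately after the nasal /m/, so it voices to [b]. /onvegkampemev/ → onvegkambemev.
Rule 2 (regressive voicing assimilation): /g/ precedes the voiceless obstruent /k/, so it devoices to [k] by assimilation. /onvegkambemev/ → onvekkambemev.
Rule 3 (nasal place assimilation): /n/ precedes the labial consonant /v/, so it assimilates in place to [m]. /onvekkambemev/ → omvekkambemev.
Rule 4 (stop-cluster i-epenthesis): /k/ and /k/ form a stop–stop cluster, so [i] is inserted between them. /omvekkambemev/ → omvekikambemev.
Rule 5 (final i-epenthesis): the form ends in the consonant /v/, so [i] is inserted word-finally. /omvekikambemev/ → omvekikambemevi.

omvekikambemevi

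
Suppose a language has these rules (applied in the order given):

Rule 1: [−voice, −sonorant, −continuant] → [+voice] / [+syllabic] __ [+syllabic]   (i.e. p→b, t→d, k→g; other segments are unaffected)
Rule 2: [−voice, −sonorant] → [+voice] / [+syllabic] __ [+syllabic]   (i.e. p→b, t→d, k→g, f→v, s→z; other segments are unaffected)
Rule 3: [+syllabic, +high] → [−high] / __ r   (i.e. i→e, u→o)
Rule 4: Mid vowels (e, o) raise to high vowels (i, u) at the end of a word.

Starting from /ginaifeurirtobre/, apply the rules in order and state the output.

ginaiveorertobri

Rule 1 (intervocalic voicing): no segment meets the environment; /ginaifeurirtobre/ is unchanged.
Rule 2 (intervocalic voicing): /f/ is a voiceless obstruent between vowels /i/ and /e/, so it voices to [v]. /ginaifeurirtobre/ → ginaiveurirtobre.
Rule 3 (pre-rhotic lowering): /u/ is a high vowel immediately before /r/, so it lowers to [o]. /i/ is a high vowel immediately before /r/, so it lowers to [e]. /ginaiveurirtobre/ → ginaiveorertobre.
Rule 4 (final vowel raising): /e/ is a mid vowel in word-final position, so it raises to [i]. /ginaiveorertobre/ → ginaiveorertobri.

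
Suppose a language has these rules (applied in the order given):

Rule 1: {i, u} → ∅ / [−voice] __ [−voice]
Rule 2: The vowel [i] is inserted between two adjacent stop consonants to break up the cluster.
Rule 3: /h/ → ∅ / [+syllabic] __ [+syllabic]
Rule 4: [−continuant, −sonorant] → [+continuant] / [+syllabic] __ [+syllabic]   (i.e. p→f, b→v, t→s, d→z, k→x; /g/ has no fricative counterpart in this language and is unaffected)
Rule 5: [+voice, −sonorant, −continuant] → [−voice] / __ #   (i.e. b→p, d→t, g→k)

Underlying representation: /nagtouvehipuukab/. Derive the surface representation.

Rule 1 (high vowel syncope): /i/ is a high vowel flanked by voiceless consonants /h/ and /p/, so it deletes. /nagtouvehipuukab/ → nagtouvehpuukab.
Rule 2 (stop-cluster i-epenthesis): /g/ and /t/ form a stop–stop cluster, so [i] is inserted between them. /nagtouvehpuukab/ → nagitouvehpuukab.
Rule 3 (intervocalic h-deletion): no segment meets the environment; /nagitouvehpuukab/ is unchanged.
Rule 4 (intervocalic spirantization): /t/ is a stop between vowels /i/ and /o/, so it spirantizes to the fricative [s]. /k/ is a stop between vowels /u/ and /a/, so it spirantizes to the fricative [x]. /nagitouvehpuukab/ → nagisouvehpuuxab.
Rule 5 (final devoicing): /b/ is a voiced stop in word-final position, so it devoices to [p]. /nagisouvehpuuxab/ → nagisouvehpuuxap.

nagisouvehpuuxap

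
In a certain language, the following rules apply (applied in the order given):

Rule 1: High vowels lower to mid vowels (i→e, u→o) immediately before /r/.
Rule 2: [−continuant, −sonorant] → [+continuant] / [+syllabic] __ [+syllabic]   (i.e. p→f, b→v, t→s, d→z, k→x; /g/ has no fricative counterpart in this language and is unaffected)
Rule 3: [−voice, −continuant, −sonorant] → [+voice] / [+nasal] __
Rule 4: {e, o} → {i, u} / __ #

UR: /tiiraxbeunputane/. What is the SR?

tieraxbeunbusani

Rule 1 (pre-rhotic lowering): /i/ is a high vowel immediately before /r/, so it lowers to [e]. /tiiraxbeunputane/ → tieraxbeunputane.
Rule 2 (intervocalic spirantization): /t/ is a stop between vowels /u/ and /a/, so it spirantizes to the fricative [s]. /tieraxbeunputane/ → tieraxbeunpusane.
Rule 3 (post-nasal voicing): /p/ is a voiceless stop immediately after the nasal /n/, so it voices to [b]. /tieraxbeunpusane/ → tieraxbeunbusane.
Rule 4 (final vowel raising): /e/ is a mid vowel in word-final position, so it raises to [i]. /tieraxbeunbusane/ → tieraxbeunbusani.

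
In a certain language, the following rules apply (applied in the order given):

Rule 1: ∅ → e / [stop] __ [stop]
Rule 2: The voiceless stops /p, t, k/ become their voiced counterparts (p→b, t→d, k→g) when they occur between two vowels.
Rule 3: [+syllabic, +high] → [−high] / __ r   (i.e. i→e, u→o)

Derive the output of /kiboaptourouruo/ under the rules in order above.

Rule 1 (stop-cluster e-epenthesis): /p/ and /t/ form a stop–stop cluster, so [e] is inserted between them. /kiboaptourouruo/ → kiboapetourouruo.
Rule 2 (intervocalic voicing): /p/ is a voiceless stop between vowels /a/ and /e/, so it voices to [b]. /t/ is a voiceless stop between vowels /e/ and /o/, so it voices to [d]. /kiboapetourouruo/ → kiboabedourouruo.
Rule 3 (pre-rhotic lowering): /u/ is a high vowel immediately before /r/, so it lowers to [o]. /u/ is a high vowel immediately before /r/, so it lowers to [o]. /kiboabedourouruo/ → kiboabedoorooruo.

kiboabedoorooruo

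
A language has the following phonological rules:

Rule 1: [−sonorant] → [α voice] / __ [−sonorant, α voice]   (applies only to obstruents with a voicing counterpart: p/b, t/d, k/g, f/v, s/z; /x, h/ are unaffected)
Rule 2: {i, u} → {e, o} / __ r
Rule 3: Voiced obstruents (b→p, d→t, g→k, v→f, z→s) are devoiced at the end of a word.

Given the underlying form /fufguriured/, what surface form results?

fuvgorioret

Rule 1 (regressive voicing assimilation): /f/ precedes the voiced obstruent /g/, so it voices to [v] by assimilation. /fufguriured/ → fuvguriured.
Rule 2 (pre-rhotic lowering): /u/ is a high vowel immediately before /r/, so it lowers to [o]. /u/ is a high vowel immediately before /r/, so it lowers to [o]. /fuvguriured/ → fuvgoriored.
Rule 3 (final devoicing): /d/ is a voiced obstruent in word-final position, so it devoices to [t]. /fuvgoriored/ → fuvgorioret.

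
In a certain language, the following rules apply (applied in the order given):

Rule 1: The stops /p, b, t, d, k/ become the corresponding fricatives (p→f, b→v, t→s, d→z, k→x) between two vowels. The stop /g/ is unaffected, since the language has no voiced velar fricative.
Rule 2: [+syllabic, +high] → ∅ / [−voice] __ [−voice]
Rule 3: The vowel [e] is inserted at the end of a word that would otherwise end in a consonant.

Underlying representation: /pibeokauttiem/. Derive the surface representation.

Rule 1 (intervocalic spirantization): /b/ is a stop between vowels /i/ and /e/, so it spirantizes to the fricative [v]. /k/ is a stop between vowels /o/ and /a/, so it spirantizes to the fricative [x]. /pibeokauttiem/ → piveoxauttiem.
Rule 2 (high vowel syncope): no segment meets the environment; /piveoxauttiem/ is unchanged.
Rule 3 (final e-epenthesis): the form ends in the consonant /m/, so [e] is inserted word-finally. /piveoxauttiem/ → piveoxauttieme.

piveoxauttieme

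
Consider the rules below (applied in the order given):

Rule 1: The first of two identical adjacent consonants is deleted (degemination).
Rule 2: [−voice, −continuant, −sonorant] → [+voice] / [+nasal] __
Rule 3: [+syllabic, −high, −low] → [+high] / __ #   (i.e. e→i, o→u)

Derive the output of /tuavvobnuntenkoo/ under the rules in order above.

Rule 1 (degemination): /vv/ is a geminate; the first /v/ deletes. /tuavvobnuntenkoo/ → tuavobnuntenkoo.
Rule 2 (post-nasal voicing): /t/ is a voiceless stop immediately after the nasal /n/, so it voices to [d]. /k/ is a voiceless stop immediately after the nasal /n/, so it voices to [g]. /tuavobnuntenkoo/ → tuavobnundengoo.
Rule 3 (final vowel raising): /o/ is a mid vowel in word-final position, so it raises to [u]. /tuavobnundengoo/ → tuavobnundengou.

tuavobnundengou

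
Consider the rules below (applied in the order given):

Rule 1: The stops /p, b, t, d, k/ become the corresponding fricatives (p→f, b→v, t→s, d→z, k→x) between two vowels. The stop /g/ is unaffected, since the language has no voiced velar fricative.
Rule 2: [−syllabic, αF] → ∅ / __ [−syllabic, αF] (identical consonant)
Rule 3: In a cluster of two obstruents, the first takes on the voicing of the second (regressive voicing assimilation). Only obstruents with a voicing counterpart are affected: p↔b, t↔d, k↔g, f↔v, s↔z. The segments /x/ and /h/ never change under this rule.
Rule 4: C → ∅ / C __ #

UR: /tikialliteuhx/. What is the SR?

Rule 1 (intervocalic spirantization): /k/ is a stop between vowels /i/ and /i/, so it spirantizes to the fricative [x]. /t/ is a stop between vowels /i/ and /e/, so it spirantizes to the fricative [s]. /tikialliteuhx/ → tixialliseuhx.
Rule 2 (degemination): /ll/ is a geminate; the first /l/ deletes. /tixialliseuhx/ → tixialiseuhx.
Rule 3 (regressive voicing assimilation): no segment meets the environment; /tixialiseuhx/ is unchanged.
Rule 4 (final cluster simplification): /x/ is the second consonant of a word-final cluster /hx/, so it deletes. /tixialiseuhx/ → tixialiseuh.

tixialiseuh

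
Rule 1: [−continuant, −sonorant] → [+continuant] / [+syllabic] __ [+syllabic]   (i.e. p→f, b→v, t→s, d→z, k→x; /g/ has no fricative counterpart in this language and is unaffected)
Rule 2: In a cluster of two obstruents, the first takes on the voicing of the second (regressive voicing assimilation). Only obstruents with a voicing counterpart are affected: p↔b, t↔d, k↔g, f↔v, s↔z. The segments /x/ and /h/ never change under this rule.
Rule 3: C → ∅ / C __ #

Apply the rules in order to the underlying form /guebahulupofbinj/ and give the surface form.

Rule 1 (intervocalic spirantization): /b/ is a stop between vowels /e/ and /a/, so it spirantizes to the fricative [v]. /p/ is a stop between vowels /u/ and /o/, so it spirantizes to the fricative [f]. /guebahulupofbinj/ → guevahulufofbinj.
Rule 2 (regressive voicing assimilation): /f/ precedes the voiced obstruent /b/, so it voices to [v] by assimilation. /guevahulufofbinj/ → guevahulufovbinj.
Rule 3 (final cluster simplification): /j/ is the second consonant of a word-final cluster /nj/, so it deletes. /guevahulufovbinj/ → guevahulufovbin.

guevahulufovbin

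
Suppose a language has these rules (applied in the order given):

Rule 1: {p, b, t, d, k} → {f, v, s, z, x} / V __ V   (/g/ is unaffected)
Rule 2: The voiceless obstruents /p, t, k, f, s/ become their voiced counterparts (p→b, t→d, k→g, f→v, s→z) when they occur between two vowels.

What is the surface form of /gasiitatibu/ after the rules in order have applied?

gaziizazivu

Rule 1 (intervocalic spirantization): /t/ is a stop between vowels /i/ and /a/, so it spirantizes to the fricative [s]. /t/ is a stop between vowels /a/ and /i/, so it spirantizes to the fricative [s]. /b/ is a stop between vowels /i/ and /u/, so it spirantizes to the fricative [v]. /gasiitatibu/ → gasiisasivu.
Rule 2 (intervocalic voicing): /s/ is a voiceless obstruent between vowels /a/ and /i/, so it voices to [z]. /s/ is a voiceless obstruent between vowels /i/ and /a/, so it voices to [z]. /s/ is a voiceless obstruent between vowels /a/ and /i/, so it voices to [z]. /gasiisasivu/ → gaziizazivu.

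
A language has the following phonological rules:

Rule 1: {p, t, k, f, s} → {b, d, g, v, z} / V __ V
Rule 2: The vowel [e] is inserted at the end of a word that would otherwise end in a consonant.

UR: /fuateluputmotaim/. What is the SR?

fuadelubutmodaime

Rule 1 (intervocalic voicing): /t/ is a voiceless obstruent between vowels /a/ and /e/, so it voices to [d]. /p/ is a voiceless obstruent between vowels /u/ and /u/, so it voices to [b]. /t/ is a voiceless obstruent between vowels /o/ and /a/, so it voices to [d]. /fuateluputmotaim/ → fuadelubutmodaim.
Rule 2 (final e-epenthesis): the form ends in the consonant /m/, so [e] is inserted word-finally. /fuadelubutmodaim/ → fuadelubutmodaime.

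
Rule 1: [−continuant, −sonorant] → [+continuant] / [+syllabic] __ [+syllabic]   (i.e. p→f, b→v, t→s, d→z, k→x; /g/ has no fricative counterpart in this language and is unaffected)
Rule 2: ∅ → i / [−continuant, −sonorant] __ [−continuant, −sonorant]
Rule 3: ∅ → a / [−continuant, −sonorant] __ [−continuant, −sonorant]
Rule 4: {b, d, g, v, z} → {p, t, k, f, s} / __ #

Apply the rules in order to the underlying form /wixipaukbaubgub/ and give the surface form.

Rule 1 (intervocalic spirantization): /p/ is a stop between vowels /i/ and /a/, so it spirantizes to the fricative [f]. /wixipaukbaubgub/ → wixifaukbaubgub.
Rule 2 (stop-cluster i-epenthesis): /k/ and /b/ form a stop–stop cluster, so [i] is inserted between them. /b/ and /g/ form a stop–stop cluster, so [i] is inserted between them. /wixifaukbaubgub/ → wixifaukibaubigub.
Rule 3 (stop-cluster a-epenthesis): no segment meets the environment; /wixifaukibaubigub/ is unchanged.
Rule 4 (final devoicing): /b/ is a voiced obstruent in word-final position, so it devoices to [p]. /wixifaukibaubigub/ → wixifaukibaubigup.

wixifaukibaubigup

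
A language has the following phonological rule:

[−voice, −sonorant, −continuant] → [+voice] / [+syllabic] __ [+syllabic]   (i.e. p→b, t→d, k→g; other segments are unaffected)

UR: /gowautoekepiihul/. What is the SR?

/t/ is a voiceless stop between vowels /u/ and /o/, so it voices to [d].
/k/ is a voiceless stop between vowels /e/ and /e/, so it voices to [g].
/p/ is a voiceless stop between vowels /e/ and /i/, so it voices to [b].
Surface form: [gowaudoegebiihul].

gowaudoegebiihul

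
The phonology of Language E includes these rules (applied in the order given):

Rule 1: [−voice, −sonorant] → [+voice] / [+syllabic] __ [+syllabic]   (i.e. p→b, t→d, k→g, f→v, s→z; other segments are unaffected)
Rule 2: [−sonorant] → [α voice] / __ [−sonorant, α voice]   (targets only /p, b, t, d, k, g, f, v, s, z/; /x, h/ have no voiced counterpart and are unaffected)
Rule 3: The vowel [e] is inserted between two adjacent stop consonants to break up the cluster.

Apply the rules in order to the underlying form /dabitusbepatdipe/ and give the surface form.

Rule 1 (intervocalic voicing): /t/ is a voiceless obstruent between vowels /i/ and /u/, so it voices to [d]. /p/ is a voiceless obstruent between vowels /e/ and /a/, so it voices to [b]. /p/ is a voiceless obstruent between vowels /i/ and /e/, so it voices to [b]. /dabitusbepatdipe/ → dabidusbebatdibe.
Rule 2 (regressive voicing assimilation): /s/ precedes the voiced obstruent /b/, so it voices to [z] by assimilation. /t/ precedes the voiced obstruent /d/, so it voices to [d] by assimilation. /dabidusbebatdibe/ → dabiduzbebaddibe.
Rule 3 (stop-cluster e-epenthesis): /d/ and /d/ form a stop–stop cluster, so [e] is inserted between them. /dabiduzbebaddibe/ → dabiduzbebadedibe.

dabiduzbebadedibe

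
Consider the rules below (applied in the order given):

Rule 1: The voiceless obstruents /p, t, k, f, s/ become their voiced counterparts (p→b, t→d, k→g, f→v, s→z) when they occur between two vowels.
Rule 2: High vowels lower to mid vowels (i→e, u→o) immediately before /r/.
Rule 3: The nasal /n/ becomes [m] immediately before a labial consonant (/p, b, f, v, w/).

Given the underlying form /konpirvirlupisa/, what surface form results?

komperverlubiza

Rule 1 (intervocalic voicing): /p/ is a voiceless obstruent between vowels /u/ and /i/, so it voices to [b]. /s/ is a voiceless obstruent between vowels /i/ and /a/, so it voices to [z]. /konpirvirlupisa/ → konpirvirlubiza.
Rule 2 (pre-rhotic lowering): /i/ is a high vowel immediately before /r/, so it lowers to [e]. /i/ is a high vowel immediately before /r/, so it lowers to [e]. /konpirvirlubiza/ → konperverlubiza.
Rule 3 (nasal place assimilation): /n/ precedes the labial consonant /p/, so it assimilates in place to [m]. /konperverlubiza/ → komperverlubiza.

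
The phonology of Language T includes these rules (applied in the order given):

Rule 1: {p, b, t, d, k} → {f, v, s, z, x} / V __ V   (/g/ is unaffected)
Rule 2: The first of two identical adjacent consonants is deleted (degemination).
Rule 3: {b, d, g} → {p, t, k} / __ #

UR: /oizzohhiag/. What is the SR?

Rule 1 (intervocalic spirantization): no segment meets the environment; /oizzohhiag/ is unchanged.
Rule 2 (degemination): /zz/ is a geminate; the first /z/ deletes. /hh/ is a geminate; the first /h/ deletes. /oizzohhiag/ → oizohiag.
Rule 3 (final devoicing): /g/ is a voiced stop in word-final position, so it devoices to [k]. /oizohiag/ → oizohiak.

oizohiak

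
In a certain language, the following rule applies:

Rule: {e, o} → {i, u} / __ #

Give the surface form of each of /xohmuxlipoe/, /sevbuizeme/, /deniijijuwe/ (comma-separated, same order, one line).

xohmuxlipoi, sevbuizemi, deniijijuwi

/xohmuxlipoe/: /e/ is a mid vowel in word-final position, so it raises to [i]. → [xohmuxlipoi].
/sevbuizeme/: /e/ is a mid vowel in word-final position, so it raises to [i]. → [sevbuizemi].
/deniijijuwe/: /e/ is a mid vowel in word-final position, so it raises to [i]. → [deniijijuwi].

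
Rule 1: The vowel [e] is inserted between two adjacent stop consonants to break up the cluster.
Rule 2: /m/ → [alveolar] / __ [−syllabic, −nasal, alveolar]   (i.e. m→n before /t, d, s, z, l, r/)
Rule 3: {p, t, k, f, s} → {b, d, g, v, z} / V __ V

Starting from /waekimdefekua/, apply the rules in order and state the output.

waegindevegua

Rule 1 (stop-cluster e-epenthesis): no segment meets the environment; /waekimdefekua/ is unchanged.
Rule 2 (nasal place assimilation): /m/ precedes the alveolar consonant /d/, so it assimilates in place to [n]. /waekimdefekua/ → waekindefekua.
Rule 3 (intervocalic voicing): /k/ is a voiceless obstruent between vowels /e/ and /i/, so it voices to [g]. /f/ is a voiceless obstruent between vowels /e/ and /e/, so it voices to [v]. /k/ is a voiceless obstruent between vowels /e/ and /u/, so it voices to [g]. /waekindefekua/ → waegindevegua.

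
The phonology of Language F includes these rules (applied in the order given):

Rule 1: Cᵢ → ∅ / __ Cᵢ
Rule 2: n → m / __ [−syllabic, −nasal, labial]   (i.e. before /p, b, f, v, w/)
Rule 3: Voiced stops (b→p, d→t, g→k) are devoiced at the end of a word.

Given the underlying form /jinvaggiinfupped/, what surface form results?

jimvagiimfupet

Rule 1 (degemination): /gg/ is a geminate; the first /g/ deletes. /pp/ is a geminate; the first /p/ deletes. /jinvaggiinfupped/ → jinvagiinfuped.
Rule 2 (nasal place assimilation): /n/ precedes the labial consonant /v/, so it assimilates in place to [m]. /n/ precedes the labial consonant /f/, so it assimilates in place to [m]. /jinvagiinfuped/ → jimvagiimfuped.
Rule 3 (final devoicing): /d/ is a voiced stop in word-final position, so it devoices to [t]. /jimvagiimfuped/ → jimvagiimfupet.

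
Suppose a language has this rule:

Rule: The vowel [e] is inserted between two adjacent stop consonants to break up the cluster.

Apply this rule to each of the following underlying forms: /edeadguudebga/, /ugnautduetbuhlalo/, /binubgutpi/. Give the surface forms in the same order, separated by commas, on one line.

edeadeguudebega, ugnauteduetebuhlalo, binubegutepi

/edeadguudebga/: /d/ and /g/ form a stop–stop cluster, so [e] is inserted between them. /b/ and /g/ form a stop–stop cluster, so [e] is inserted between them. → [edeadeguudebega].
/ugnautduetbuhlalo/: /t/ and /d/ form a stop–stop cluster, so [e] is inserted between them. /t/ and /b/ form a stop–stop cluster, so [e] is inserted between them. → [ugnauteduetebuhlalo].
/binubgutpi/: /b/ and /g/ form a stop–stop cluster, so [e] is inserted between them. /t/ and /p/ form a stop–stop cluster, so [e] is inserted between them. → [binubegutepi].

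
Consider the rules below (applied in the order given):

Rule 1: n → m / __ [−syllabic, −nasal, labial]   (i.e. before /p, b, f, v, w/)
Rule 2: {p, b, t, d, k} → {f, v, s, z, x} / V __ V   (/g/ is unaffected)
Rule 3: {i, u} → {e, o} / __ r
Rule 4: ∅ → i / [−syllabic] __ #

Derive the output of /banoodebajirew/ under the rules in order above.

Rule 1 (nasal place assimilation): no segment meets the environment; /banoodebajirew/ is unchanged.
Rule 2 (intervocalic spirantization): /d/ is a stop between vowels /o/ and /e/, so it spirantizes to the fricative [z]. /b/ is a stop between vowels /e/ and /a/, so it spirantizes to the fricative [v]. /banoodebajirew/ → banoozevajirew.
Rule 3 (pre-rhotic lowering): /i/ is a high vowel immediately before /r/, so it lowers to [e]. /banoozevajirew/ → banoozevajerew.
Rule 4 (final i-epenthesis): the form ends in the consonant /w/, so [i] is inserted word-finally. /banoozevajerew/ → banoozevajerewi.

banoozevajerewi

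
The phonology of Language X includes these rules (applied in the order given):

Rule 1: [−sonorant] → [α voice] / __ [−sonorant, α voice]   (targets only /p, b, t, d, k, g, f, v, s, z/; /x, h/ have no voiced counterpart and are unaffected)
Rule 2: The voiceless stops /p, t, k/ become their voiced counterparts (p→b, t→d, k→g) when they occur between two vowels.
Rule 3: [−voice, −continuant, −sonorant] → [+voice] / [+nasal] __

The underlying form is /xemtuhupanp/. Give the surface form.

Rule 1 (regressive voicing assimilation): no segment meets the environment; /xemtuhupanp/ is unchanged.
Rule 2 (intervocalic voicing): /p/ is a voiceless stop between vowels /u/ and /a/, so it voices to [b]. /xemtuhupanp/ → xemtuhubanp.
Rule 3 (post-nasal voicing): /t/ is a voiceless stop immediately after the nasal /m/, so it voices to [d]. /p/ is a voiceless stop immediately after the nasal /n/, so it voices to [b]. /xemtuhubanp/ → xemduhubanb.

xemduhubanb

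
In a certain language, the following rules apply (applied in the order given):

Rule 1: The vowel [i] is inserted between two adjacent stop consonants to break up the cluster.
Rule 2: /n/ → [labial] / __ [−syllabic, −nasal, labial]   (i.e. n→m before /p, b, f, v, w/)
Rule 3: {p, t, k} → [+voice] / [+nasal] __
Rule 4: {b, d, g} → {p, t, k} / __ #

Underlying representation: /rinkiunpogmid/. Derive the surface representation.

Rule 1 (stop-cluster i-epenthesis): no segment meets the environment; /rinkiunpogmid/ is unchanged.
Rule 2 (nasal place assimilation): /n/ precedes the labial consonant /p/, so it assimilates in place to [m]. /rinkiunpogmid/ → rinkiumpogmid.
Rule 3 (post-nasal voicing): /k/ is a voiceless stop immediately after the nasal /n/, so it voices to [g]. /p/ is a voiceless stop immediately after the nasal /m/, so it voices to [b]. /rinkiumpogmid/ → ringiumbogmid.
Rule 4 (final devoicing): /d/ is a voiced stop in word-final position, so it devoices to [t]. /ringiumbogmid/ → ringiumbogmit.

ringiumbogmit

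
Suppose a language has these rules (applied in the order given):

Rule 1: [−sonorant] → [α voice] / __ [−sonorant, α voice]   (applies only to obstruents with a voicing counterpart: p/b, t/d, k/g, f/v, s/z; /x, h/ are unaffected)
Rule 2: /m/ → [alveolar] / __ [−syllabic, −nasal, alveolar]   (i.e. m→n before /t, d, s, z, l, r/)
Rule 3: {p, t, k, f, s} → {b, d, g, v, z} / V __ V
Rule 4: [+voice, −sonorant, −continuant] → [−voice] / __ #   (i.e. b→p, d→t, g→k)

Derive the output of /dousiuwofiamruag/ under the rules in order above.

Rule 1 (regressive voicing assimilation): no segment meets the environment; /dousiuwofiamruag/ is unchanged.
Rule 2 (nasal place assimilation): /m/ precedes the alveolar consonant /r/, so it assimilates in place to [n]. /dousiuwofiamruag/ → dousiuwofianruag.
Rule 3 (intervocalic voicing): /s/ is a voiceless obstruent between vowels /u/ and /i/, so it voices to [z]. /f/ is a voiceless obstruent between vowels /o/ and /i/, so it voices to [v]. /dousiuwofianruag/ → douziuwovianruag.
Rule 4 (final devoicing): /g/ is a voiced stop in word-final position, so it devoices to [k]. /douziuwovianruag/ → douziuwovianruak.

douziuwovianruak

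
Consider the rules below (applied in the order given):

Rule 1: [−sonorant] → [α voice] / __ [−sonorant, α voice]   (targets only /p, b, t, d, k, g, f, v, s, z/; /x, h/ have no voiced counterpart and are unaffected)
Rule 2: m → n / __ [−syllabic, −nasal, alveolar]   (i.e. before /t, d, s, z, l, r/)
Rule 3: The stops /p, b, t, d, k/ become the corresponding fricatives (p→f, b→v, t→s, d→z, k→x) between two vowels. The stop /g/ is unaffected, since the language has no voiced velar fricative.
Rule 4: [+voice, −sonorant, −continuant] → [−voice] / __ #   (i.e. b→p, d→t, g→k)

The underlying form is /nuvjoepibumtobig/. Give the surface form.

nuvjoefivuntovik

Rule 1 (regressive voicing assimilation): no segment meets the environment; /nuvjoepibumtobig/ is unchanged.
Rule 2 (nasal place assimilation): /m/ precedes the alveolar consonant /t/, so it assimilates in place to [n]. /nuvjoepibumtobig/ → nuvjoepibuntobig.
Rule 3 (intervocalic spirantization): /p/ is a stop between vowels /e/ and /i/, so it spirantizes to the fricative [f]. /b/ is a stop between vowels /i/ and /u/, so it spirantizes to the fricative [v]. /b/ is a stop between vowels /o/ and /i/, so it spirantizes to the fricative [v]. /nuvjoepibuntobig/ → nuvjoefivuntovig.
Rule 4 (final devoicing): /g/ is a voiced stop in word-final position, so it devoices to [k]. /nuvjoefivuntovig/ → nuvjoefivuntovik.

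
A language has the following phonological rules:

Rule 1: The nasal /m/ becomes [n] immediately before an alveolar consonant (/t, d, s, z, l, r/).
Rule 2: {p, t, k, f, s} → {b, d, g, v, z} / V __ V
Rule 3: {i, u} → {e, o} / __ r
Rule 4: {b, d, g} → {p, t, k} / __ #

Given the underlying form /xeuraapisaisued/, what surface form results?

Rule 1 (nasal place assimilation): no segment meets the environment; /xeuraapisaisued/ is unchanged.
Rule 2 (intervocalic voicing): /p/ is a voiceless obstruent between vowels /a/ and /i/, so it voices to [b]. /s/ is a voiceless obstruent between vowels /i/ and /a/, so it voices to [z]. /s/ is a voiceless obstruent between vowels /i/ and /u/, so it voices to [z]. /xeuraapisaisued/ → xeuraabizaizued.
Rule 3 (pre-rhotic lowering): /u/ is a high vowel immediately before /r/, so it lowers to [o]. /xeuraabizaizued/ → xeoraabizaizued.
Rule 4 (final devoicing): /d/ is a voiced stop in word-final position, so it devoices to [t]. /xeoraabizaizued/ → xeoraabizaizuet.

xeoraabizaizuet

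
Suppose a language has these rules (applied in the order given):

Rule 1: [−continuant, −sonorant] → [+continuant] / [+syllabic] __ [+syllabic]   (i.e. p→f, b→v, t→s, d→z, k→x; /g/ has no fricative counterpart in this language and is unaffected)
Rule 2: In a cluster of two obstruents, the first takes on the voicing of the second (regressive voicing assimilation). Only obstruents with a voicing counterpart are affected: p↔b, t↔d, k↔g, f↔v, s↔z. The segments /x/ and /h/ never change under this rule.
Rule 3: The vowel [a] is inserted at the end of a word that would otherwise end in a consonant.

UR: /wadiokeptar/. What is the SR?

Rule 1 (intervocalic spirantization): /d/ is a stop between vowels /a/ and /i/, so it spirantizes to the fricative [z]. /k/ is a stop between vowels /o/ and /e/, so it spirantizes to the fricative [x]. /wadiokeptar/ → wazioxeptar.
Rule 2 (regressive voicing assimilation): no segment meets the environment; /wazioxeptar/ is unchanged.
Rule 3 (final a-epenthesis): the form ends in the consonant /r/, so [a] is inserted word-finally. /wazioxeptar/ → wazioxeptara.

wazioxeptara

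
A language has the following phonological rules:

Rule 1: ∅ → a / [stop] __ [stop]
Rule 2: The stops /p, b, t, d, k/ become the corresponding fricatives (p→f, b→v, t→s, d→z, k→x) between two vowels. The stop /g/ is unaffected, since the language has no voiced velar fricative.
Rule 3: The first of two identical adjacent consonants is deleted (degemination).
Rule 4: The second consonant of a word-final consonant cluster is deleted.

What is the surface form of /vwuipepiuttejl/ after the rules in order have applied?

Rule 1 (stop-cluster a-epenthesis): /t/ and /t/ form a stop–stop cluster, so [a] is inserted between them. /vwuipepiuttejl/ → vwuipepiutatejl.
Rule 2 (intervocalic spirantization): /p/ is a stop between vowels /i/ and /e/, so it spirantizes to the fricative [f]. /p/ is a stop between vowels /e/ and /i/, so it spirantizes to the fricative [f]. /t/ is a stop between vowels /u/ and /a/, so it spirantizes to the fricative [s]. /t/ is a stop between vowels /a/ and /e/, so it spirantizes to the fricative [s]. /vwuipepiutatejl/ → vwuifefiusasejl.
Rule 3 (degemination): no segment meets the environment; /vwuifefiusasejl/ is unchanged.
Rule 4 (final cluster simplification): /l/ is the second consonant of a word-final cluster /jl/, so it deletes. /vwuifefiusasejl/ → vwuifefiusasej.

vwuifefiusasej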